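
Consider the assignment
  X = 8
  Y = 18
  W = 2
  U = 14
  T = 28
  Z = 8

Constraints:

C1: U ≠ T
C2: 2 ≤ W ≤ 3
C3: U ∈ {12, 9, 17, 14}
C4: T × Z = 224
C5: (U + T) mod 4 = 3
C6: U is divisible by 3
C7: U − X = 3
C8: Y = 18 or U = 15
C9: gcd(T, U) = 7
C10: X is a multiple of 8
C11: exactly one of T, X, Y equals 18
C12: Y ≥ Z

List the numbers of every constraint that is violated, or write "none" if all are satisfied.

Violated: 5, 6, 7, and 9.

C1: U = 14, T = 28; distinct — satisfied.
C2: W = 2 lies in [2, 3] — satisfied.
C3: U = 14 is in {12, 9, 17, 14} — satisfied.
C4: T × Z = 28 × 8 = 224 — satisfied.
C5: U + T = 42; 42 mod 4 = 2, not 3 — violated.
C6: 14 = 3×4 + 2, so 3 does not divide 14 — violated.
C7: U − X = 14 − 8 = 6, not 3 — violated.
C8: Y = 18 = 18 (first disjunct) — satisfied.
C9: gcd(28, 14) = 14, not 7 — violated.
C10: 8 / 8 = 1, so 8 divides 8 — satisfied.
C11: T=28, X=8, Y=18; 1 of them equals 18 — satisfied.
C12: Y = 18, Z = 8; 18 ≥ 8 — satisfied.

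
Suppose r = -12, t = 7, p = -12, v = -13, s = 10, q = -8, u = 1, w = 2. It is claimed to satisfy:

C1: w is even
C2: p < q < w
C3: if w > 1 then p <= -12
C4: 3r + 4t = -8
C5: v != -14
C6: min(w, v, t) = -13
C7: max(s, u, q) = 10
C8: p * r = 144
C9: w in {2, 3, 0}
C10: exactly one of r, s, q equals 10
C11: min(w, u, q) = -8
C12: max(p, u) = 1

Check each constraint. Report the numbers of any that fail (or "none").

C1: w = 2 is even  ✓
C2: values -12 < -8 < 2  ✓
C3: w = 2 > 1, so we need p ≤ -12; p = -12 ≤ -12  ✓
C4: 3r + 4t = 3(-12) + 4(7) = -8  ✓
C5: v = -13, and -13 ≠ -14  ✓
C6: min(2, -13, 7) = -13  ✓
C7: max(10, 1, -8) = 10  ✓
C8: p * r = -12 * (-12) = 144  ✓
C9: w = 2 is in {2, 3, 0}  ✓
C10: r=-12, s=10, q=-8; 1 of them equals 10  ✓
C11: min(2, 1, -8) = -8  ✓
C12: max(-12, 1) = 1  ✓

All constraints are satisfied.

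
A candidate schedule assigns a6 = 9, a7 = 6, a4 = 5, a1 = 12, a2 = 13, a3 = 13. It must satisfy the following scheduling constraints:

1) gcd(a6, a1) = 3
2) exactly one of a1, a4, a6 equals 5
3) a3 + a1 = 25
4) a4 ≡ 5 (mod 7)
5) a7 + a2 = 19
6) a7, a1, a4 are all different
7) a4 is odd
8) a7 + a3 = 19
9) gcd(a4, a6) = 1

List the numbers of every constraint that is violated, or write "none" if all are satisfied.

1) gcd(9, 12) = 3  ✓
2) a1=12, a4=5, a6=9; 1 of them equals 5  ✓
3) a3 + a1 = 13 + 12 = 25  ✓
4) 5 mod 7 = 5  ✓
5) a7 + a2 = 6 + 13 = 19  ✓
6) values 6, 12, 5 are pairwise distinct  ✓
7) a4 = 5 is odd  ✓
8) a7 + a3 = 6 + 13 = 19  ✓
9) gcd(5, 9) = 1  ✓

All constraints are satisfied.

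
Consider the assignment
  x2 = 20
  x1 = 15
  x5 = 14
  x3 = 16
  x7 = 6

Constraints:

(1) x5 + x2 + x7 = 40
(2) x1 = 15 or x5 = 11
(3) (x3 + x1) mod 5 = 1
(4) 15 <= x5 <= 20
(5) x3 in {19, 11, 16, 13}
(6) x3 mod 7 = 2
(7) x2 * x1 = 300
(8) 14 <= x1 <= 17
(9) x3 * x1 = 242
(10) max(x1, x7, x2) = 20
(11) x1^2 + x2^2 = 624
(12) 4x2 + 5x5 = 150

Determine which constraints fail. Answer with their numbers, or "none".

The assignment fails constraints 4, 9, and 11.

(1) x5 + x2 + x7 = 14 + 20 + 6 = 40 — holds.
(2) x1 = 15 = 15 (first disjunct) — holds.
(3) x3 + x1 = 31; 31 mod 5 = 1 — holds.
(4) x5 = 14 is outside [15, 20] — fails.
(5) x3 = 16 is in {19, 11, 16, 13} — holds.
(6) 16 mod 7 = 2 — holds.
(7) x2 * x1 = 20 * 15 = 300 — holds.
(8) x1 = 15 lies in [14, 17] — holds.
(9) x3 * x1 = 16 * 15 = 240, not 242 — fails.
(10) max(15, 6, 20) = 20 — holds.
(11) x1^2 + x2^2 = 15^2 + 20^2 = 225 + 400 = 625, not 624 — fails.
(12) 4x2 + 5x5 = 4(20) + 5(14) = 150 — holds.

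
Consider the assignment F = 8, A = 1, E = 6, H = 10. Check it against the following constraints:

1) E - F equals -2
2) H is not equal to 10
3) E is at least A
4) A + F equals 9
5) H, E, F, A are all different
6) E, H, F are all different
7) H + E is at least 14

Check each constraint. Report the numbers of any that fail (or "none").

1) E - F = 6 - 8 = -2  ✔
2) H = 10, but 10 is required to differ  ✘
3) E = 6, A = 1; 6 ≥ 1  ✔
4) A + F = 1 + 8 = 9  ✔
5) values 10, 6, 8, 1 are pairwise distinct  ✔
6) values 6, 10, 8 are pairwise distinct  ✔
7) H + E = 10 + 6 = 16; 16 ≥ 14  ✔

Violated: 2.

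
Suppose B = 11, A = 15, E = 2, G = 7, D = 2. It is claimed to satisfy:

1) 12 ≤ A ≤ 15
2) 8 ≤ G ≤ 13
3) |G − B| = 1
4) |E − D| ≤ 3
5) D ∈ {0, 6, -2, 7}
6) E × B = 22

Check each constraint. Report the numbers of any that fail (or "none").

1) A = 15 lies in [12, 15] — satisfied.
2) G = 7 is outside [8, 13] — violated.
3) |7 − 11| = 4, not 1 — violated.
4) |2 − 2| = 0; 0 ≤ 3 — satisfied.
5) D = 2 is not in {0, 6, -2, 7} — violated.
6) E × B = 2 × 11 = 22 — satisfied.

Constraints 2, 3, 5 do not hold.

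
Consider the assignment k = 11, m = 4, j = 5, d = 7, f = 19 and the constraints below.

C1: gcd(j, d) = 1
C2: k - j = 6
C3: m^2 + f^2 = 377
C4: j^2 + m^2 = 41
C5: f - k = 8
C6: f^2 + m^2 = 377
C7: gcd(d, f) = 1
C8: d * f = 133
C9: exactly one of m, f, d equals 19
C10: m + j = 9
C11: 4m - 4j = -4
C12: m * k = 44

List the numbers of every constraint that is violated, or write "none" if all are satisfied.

C1: gcd(5, 7) = 1  ✓
C2: k - j = 11 - 5 = 6  ✓
C3: m^2 + f^2 = 4^2 + 19^2 = 16 + 361 = 377  ✓
C4: j^2 + m^2 = 5^2 + 4^2 = 25 + 16 = 41  ✓
C5: f - k = 19 - 11 = 8  ✓
C6: f^2 + m^2 = 19^2 + 4^2 = 361 + 16 = 377  ✓
C7: gcd(7, 19) = 1  ✓
C8: d * f = 7 * 19 = 133  ✓
C9: m=4, f=19, d=7; 1 of them equals 19  ✓
C10: m + j = 4 + 5 = 9  ✓
C11: 4m - 4j = 4(4) - 4(5) = -4  ✓
C12: m * k = 4 * 11 = 44  ✓

Yes — all constraints hold.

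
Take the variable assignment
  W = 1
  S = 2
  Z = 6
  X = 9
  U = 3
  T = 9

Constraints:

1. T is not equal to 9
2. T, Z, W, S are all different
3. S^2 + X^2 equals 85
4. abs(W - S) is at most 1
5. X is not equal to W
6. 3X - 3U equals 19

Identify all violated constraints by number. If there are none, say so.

1. T = 9, but 9 is required to differ  no
2. values 9, 6, 1, 2 are pairwise distinct  yes
3. S^2 + X^2 = 2^2 + 9^2 = 4 + 81 = 85  yes
4. abs(1 - 2) = 1; 1 ≤ 1  yes
5. X = 9, W = 1; distinct  yes
6. 3X - 3U = 3(9) - 3(3) = 18, not 19  no

The assignment fails constraints 1 and 6.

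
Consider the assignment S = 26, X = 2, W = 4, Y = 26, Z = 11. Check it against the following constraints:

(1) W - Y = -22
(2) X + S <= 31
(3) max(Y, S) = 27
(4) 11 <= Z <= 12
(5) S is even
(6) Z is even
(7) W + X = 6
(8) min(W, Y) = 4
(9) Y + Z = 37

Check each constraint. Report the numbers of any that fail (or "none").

(1) W - Y = 4 - 26 = -22  ✔
(2) X + S = 2 + 26 = 28; 28 ≤ 31  ✔
(3) max(26, 26) = 26, not 27  ✘
(4) Z = 11 lies in [11, 12]  ✔
(5) S = 26 is even  ✔
(6) Z = 11 is odd  ✘
(7) W + X = 4 + 2 = 6  ✔
(8) min(4, 26) = 4  ✔
(9) Y + Z = 26 + 11 = 37  ✔

Constraints 3, 6 do not hold.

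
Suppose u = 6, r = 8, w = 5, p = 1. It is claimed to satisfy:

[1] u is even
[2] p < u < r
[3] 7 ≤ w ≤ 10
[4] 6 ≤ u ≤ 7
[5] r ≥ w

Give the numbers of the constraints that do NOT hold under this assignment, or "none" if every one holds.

[1] u = 6 is even  true
[2] values 1 < 6 < 8  true
[3] w = 5 is outside [7, 10]  false
[4] u = 6 lies in [6, 7]  true
[5] r = 8, w = 5; 8 ≥ 5  true

The assignment fails constraint 3.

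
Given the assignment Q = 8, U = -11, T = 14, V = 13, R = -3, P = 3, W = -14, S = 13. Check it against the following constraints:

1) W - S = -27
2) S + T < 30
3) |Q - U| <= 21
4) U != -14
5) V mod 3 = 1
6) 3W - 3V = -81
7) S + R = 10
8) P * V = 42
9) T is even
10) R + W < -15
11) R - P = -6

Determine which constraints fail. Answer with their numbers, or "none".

1) W - S = -14 - 13 = -27  yes
2) S + T = 13 + 14 = 27; 27 < 30  yes
3) |8 - (-11)| = 19; 19 ≤ 21  yes
4) U = -11, and -11 ≠ -14  yes
5) 13 mod 3 = 1  yes
6) 3W - 3V = 3(-14) - 3(13) = -81  yes
7) S + R = 13 + (-3) = 10  yes
8) P * V = 3 * 13 = 39, not 42  no
9) T = 14 is even  yes
10) R + W = -3 + (-14) = -17; -17 < -15  yes
11) R - P = -3 - 3 = -6  yes

The assignment fails constraint 8.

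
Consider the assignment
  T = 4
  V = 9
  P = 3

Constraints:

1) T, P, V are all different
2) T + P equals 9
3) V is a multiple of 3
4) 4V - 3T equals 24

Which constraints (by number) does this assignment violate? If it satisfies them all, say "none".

The assignment fails constraint 2.

1) values 4, 3, 9 are pairwise distinct  ✔
2) T + P = 4 + 3 = 7, not 9  ✘
3) 9 / 3 = 3, so 3 divides 9  ✔
4) 4V - 3T = 4(9) - 3(4) = 24  ✔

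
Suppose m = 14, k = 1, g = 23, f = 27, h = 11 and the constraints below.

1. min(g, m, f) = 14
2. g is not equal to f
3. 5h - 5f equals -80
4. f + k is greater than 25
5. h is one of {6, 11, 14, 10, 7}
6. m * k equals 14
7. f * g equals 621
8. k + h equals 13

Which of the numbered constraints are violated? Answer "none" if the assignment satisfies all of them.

1. min(23, 14, 27) = 14 — holds.
2. g = 23, f = 27; distinct — holds.
3. 5h - 5f = 5(11) - 5(27) = -80 — holds.
4. f + k = 27 + 1 = 28; 28 > 25 — holds.
5. h = 11 is in {6, 11, 14, 10, 7} — holds.
6. m * k = 14 * 1 = 14 — holds.
7. f * g = 27 * 23 = 621 — holds.
8. k + h = 1 + 11 = 12, not 13 — does not hold.

Constraint 8 does not hold.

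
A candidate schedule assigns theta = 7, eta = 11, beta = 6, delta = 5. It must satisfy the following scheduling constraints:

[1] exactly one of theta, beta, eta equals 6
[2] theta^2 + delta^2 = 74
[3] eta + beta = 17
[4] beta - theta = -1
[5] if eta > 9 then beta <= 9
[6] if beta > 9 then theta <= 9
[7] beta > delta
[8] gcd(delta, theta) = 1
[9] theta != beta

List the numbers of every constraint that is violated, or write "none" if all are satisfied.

[1] theta=7, beta=6, eta=11; 1 of them equals 6 — holds.
[2] theta^2 + delta^2 = 7^2 + 5^2 = 49 + 25 = 74 — holds.
[3] eta + beta = 11 + 6 = 17 — holds.
[4] beta - theta = 6 - 7 = -1 — holds.
[5] eta = 11 > 9, so we need beta ≤ 9; beta = 6 ≤ 9 — holds.
[6] beta = 6, not > 9; antecedent false, conditional vacuously true — holds.
[7] beta = 6, delta = 5; 6 > 5 — holds.
[8] gcd(5, 7) = 1 — holds.
[9] theta = 7, beta = 6; distinct — holds.

All constraints are satisfied.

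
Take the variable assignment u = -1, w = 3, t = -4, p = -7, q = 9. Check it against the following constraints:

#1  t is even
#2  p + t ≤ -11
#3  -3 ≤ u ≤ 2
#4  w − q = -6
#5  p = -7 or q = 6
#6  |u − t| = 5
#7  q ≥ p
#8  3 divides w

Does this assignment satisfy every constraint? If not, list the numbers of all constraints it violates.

Violated: 6.

#1 t = -4 is even — satisfied.
#2 p + t = -7 + (-4) = -11; -11 ≤ -11 — satisfied.
#3 u = -1 lies in [-3, 2] — satisfied.
#4 w − q = 3 − 9 = -6 — satisfied.
#5 p = -7 = -7 (first disjunct) — satisfied.
#6 |-1 − (-4)| = 3, not 5 — violated.
#7 q = 9, p = -7; 9 ≥ -7 — satisfied.
#8 3 / 3 = 1, so 3 divides 3 — satisfied.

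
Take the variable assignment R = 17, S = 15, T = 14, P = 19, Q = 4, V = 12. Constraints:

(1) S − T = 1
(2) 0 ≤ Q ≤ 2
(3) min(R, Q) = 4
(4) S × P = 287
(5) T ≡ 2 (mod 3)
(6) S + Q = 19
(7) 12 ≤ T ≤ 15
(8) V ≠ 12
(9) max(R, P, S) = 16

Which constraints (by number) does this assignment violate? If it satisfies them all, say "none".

(1) S − T = 15 − 14 = 1  ✔
(2) Q = 4 is outside [0, 2]  ✘
(3) min(17, 4) = 4  ✔
(4) S × P = 15 × 19 = 285, not 287  ✘
(5) 14 mod 3 = 2  ✔
(6) S + Q = 15 + 4 = 19  ✔
(7) T = 14 lies in [12, 15]  ✔
(8) V = 12, but 12 is required to differ  ✘
(9) max(17, 19, 15) = 19, not 16  ✘

Constraints 2, 4, 8, and 9 do not hold.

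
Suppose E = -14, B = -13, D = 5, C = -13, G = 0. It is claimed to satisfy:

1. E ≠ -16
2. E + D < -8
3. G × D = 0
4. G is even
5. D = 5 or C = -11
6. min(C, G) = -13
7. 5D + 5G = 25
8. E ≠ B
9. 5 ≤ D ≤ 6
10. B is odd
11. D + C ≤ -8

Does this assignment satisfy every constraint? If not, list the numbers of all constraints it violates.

1. E = -14, and -14 ≠ -16 — OK.
2. E + D = -14 + 5 = -9; -9 < -8 — OK.
3. G × D = 0 × 5 = 0 — OK.
4. G = 0 is even — OK.
5. D = 5 = 5 (first disjunct) — OK.
6. min(-13, 0) = -13 — OK.
7. 5D + 5G = 5(5) + 5(0) = 25 — OK.
8. E = -14, B = -13; distinct — OK.
9. D = 5 lies in [5, 6] — OK.
10. B = -13 is odd — OK.
11. D + C = 5 + (-13) = -8; -8 ≤ -8 — OK.

The assignment satisfies every constraint.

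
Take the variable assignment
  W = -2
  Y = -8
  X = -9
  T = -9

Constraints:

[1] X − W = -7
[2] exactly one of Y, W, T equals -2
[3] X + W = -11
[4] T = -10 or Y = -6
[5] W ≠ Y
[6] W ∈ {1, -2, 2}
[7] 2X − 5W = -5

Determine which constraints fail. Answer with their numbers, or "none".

Constraints 4 and 7 do not hold.

[1] X − W = -9 − (-2) = -7  yes
[2] Y=-8, W=-2, T=-9; 1 of them equals -2  yes
[3] X + W = -9 + (-2) = -11  yes
[4] T = -9 ≠ -10 and Y = -8 ≠ -6; both disjuncts false  no
[5] W = -2, Y = -8; distinct  yes
[6] W = -2 is in {1, -2, 2}  yes
[7] 2X − 5W = 2(-9) − 5(-2) = -8, not -5  no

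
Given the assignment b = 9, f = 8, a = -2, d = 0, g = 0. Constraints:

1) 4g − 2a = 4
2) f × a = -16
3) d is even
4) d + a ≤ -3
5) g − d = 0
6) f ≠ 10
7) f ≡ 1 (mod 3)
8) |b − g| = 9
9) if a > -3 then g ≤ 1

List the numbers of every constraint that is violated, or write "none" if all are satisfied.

1) 4g − 2a = 4(0) − 2(-2) = 4  OK
2) f × a = 8 × (-2) = -16  OK
3) d = 0 is even  OK
4) d + a = 0 + (-2) = -2; -2 > -3, bound -3 not met  FAIL
5) g − d = 0 − 0 = 0  OK
6) f = 8, and 8 ≠ 10  OK
7) 8 mod 3 = 2, not 1  FAIL
8) |9 − 0| = 9  OK
9) a = -2 > -3, so we need g ≤ 1; g = 0 ≤ 1  OK

The assignment fails constraints 4 and 7.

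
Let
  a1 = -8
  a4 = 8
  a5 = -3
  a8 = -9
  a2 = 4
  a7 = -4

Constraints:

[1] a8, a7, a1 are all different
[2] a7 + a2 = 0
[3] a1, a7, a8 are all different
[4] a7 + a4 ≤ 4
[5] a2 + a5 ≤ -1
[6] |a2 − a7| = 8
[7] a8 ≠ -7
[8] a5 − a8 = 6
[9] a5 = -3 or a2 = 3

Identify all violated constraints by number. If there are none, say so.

Constraint 5 is violated.

[1] values -9, -4, -8 are pairwise distinct  ✔
[2] a7 + a2 = -4 + 4 = 0  ✔
[3] values -8, -4, -9 are pairwise distinct  ✔
[4] a7 + a4 = -4 + 8 = 4; 4 ≤ 4  ✔
[5] a2 + a5 = 4 + (-3) = 1; 1 > -1, bound -1 not met  ✘
[6] |4 − (-4)| = 8  ✔
[7] a8 = -9, and -9 ≠ -7  ✔
[8] a5 − a8 = -3 − (-9) = 6  ✔
[9] a5 = -3 = -3 (first disjunct)  ✔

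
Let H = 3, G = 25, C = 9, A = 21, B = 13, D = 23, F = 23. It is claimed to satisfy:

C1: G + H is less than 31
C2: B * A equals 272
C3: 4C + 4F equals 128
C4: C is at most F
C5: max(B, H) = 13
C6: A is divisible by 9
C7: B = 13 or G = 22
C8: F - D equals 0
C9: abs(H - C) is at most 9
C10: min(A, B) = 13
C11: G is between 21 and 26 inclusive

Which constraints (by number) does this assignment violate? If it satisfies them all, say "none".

C1: G + H = 25 + 3 = 28; 28 < 31 — satisfied.
C2: B * A = 13 * 21 = 273, not 272 — violated.
C3: 4C + 4F = 4(9) + 4(23) = 128 — satisfied.
C4: C = 9, F = 23; 9 ≤ 23 — satisfied.
C5: max(13, 3) = 13 — satisfied.
C6: 21 = 9*2 + 3, so 9 does not divide 21 — violated.
C7: B = 13 = 13 (first disjunct) — satisfied.
C8: F - D = 23 - 23 = 0 — satisfied.
C9: abs(3 - 9) = 6; 6 ≤ 9 — satisfied.
C10: min(21, 13) = 13 — satisfied.
C11: G = 25 lies in [21, 26] — satisfied.

The assignment fails constraints 2, 6.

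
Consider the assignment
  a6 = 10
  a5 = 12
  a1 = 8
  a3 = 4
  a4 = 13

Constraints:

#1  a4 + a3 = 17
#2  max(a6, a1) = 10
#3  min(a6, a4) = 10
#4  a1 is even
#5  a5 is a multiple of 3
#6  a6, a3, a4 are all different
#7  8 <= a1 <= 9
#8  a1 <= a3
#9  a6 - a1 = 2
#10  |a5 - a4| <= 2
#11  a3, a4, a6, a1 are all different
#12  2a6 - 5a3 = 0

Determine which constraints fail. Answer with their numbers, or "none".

#1 a4 + a3 = 13 + 4 = 17 — satisfied.
#2 max(10, 8) = 10 — satisfied.
#3 min(10, 13) = 10 — satisfied.
#4 a1 = 8 is even — satisfied.
#5 12 / 3 = 4, so 3 divides 12 — satisfied.
#6 values 10, 4, 13 are pairwise distinct — satisfied.
#7 a1 = 8 lies in [8, 9] — satisfied.
#8 a1 = 8, a3 = 4; 8 > 4 (want ≤) — violated.
#9 a6 - a1 = 10 - 8 = 2 — satisfied.
#10 |12 - 13| = 1; 1 ≤ 2 — satisfied.
#11 values 4, 13, 10, 8 are pairwise distinct — satisfied.
#12 2a6 - 5a3 = 2(10) - 5(4) = 0 — satisfied.

The assignment fails constraint 8.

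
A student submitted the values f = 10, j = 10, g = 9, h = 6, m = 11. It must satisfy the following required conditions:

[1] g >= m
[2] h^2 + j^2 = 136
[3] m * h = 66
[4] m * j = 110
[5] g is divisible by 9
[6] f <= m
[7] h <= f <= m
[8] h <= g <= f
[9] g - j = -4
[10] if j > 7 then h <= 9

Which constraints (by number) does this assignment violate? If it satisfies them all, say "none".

[1] g = 9, m = 11; 9 < 11 (want ≥) — violated.
[2] h^2 + j^2 = 6^2 + 10^2 = 36 + 100 = 136 — OK.
[3] m * h = 11 * 6 = 66 — OK.
[4] m * j = 11 * 10 = 110 — OK.
[5] 9 / 9 = 1, so 9 divides 9 — OK.
[6] f = 10, m = 11; 10 ≤ 11 — OK.
[7] values 6 <= 10 <= 11 — OK.
[8] values 6 <= 9 <= 10 — OK.
[9] g - j = 9 - 10 = -1, not -4 — violated.
[10] j = 10 > 7, so we need h ≤ 9; h = 6 ≤ 9 — OK.

Violated: 1 and 9.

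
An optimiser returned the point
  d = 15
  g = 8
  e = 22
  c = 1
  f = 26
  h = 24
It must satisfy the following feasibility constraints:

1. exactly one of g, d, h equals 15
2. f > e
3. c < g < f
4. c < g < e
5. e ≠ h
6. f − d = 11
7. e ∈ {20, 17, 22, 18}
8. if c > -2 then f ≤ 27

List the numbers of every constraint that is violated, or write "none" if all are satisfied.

1. g=8, d=15, h=24; 1 of them equals 15  OK
2. f = 26, e = 22; 26 > 22  OK
3. values 1 < 8 < 26  OK
4. values 1 < 8 < 22  OK
5. e = 22, h = 24; distinct  OK
6. f − d = 26 − 15 = 11  OK
7. e = 22 is in {20, 17, 22, 18}  OK
8. c = 1 > -2, so we need f ≤ 27; f = 26 ≤ 27  OK

All constraints are satisfied.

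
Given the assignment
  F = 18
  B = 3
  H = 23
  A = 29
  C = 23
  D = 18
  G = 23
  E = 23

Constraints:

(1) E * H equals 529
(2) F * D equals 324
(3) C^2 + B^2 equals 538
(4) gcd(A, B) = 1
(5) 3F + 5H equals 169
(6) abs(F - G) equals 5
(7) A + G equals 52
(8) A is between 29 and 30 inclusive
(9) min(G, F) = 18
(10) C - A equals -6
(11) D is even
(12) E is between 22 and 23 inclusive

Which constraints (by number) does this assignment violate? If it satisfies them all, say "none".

(1) E * H = 23 * 23 = 529  true
(2) F * D = 18 * 18 = 324  true
(3) C^2 + B^2 = 23^2 + 3^2 = 529 + 9 = 538  true
(4) gcd(29, 3) = 1  true
(5) 3F + 5H = 3(18) + 5(23) = 169  true
(6) abs(18 - 23) = 5  true
(7) A + G = 29 + 23 = 52  true
(8) A = 29 lies in [29, 30]  true
(9) min(23, 18) = 18  true
(10) C - A = 23 - 29 = -6  true
(11) D = 18 is even  true
(12) E = 23 lies in [22, 23]  true

The assignment satisfies every constraint.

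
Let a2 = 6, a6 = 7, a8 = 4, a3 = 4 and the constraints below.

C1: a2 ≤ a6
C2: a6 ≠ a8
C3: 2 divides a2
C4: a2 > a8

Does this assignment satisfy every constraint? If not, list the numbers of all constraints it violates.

C1: a2 = 6, a6 = 7; 6 ≤ 7 — holds.
C2: a6 = 7, a8 = 4; distinct — holds.
C3: 6 / 2 = 3, so 2 divides 6 — holds.
C4: a2 = 6, a8 = 4; 6 > 4 — holds.

None — every constraint holds.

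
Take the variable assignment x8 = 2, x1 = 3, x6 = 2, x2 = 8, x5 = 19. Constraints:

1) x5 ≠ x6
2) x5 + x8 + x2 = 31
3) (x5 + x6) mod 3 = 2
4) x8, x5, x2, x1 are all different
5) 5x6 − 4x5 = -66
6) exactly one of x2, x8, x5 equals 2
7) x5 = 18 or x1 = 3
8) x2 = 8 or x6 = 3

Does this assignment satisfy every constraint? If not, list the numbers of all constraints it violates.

Constraints 2, 3 are violated.

1) x5 = 19, x6 = 2; distinct — OK.
2) x5 + x8 + x2 = 19 + 2 + 8 = 29, not 31 — violated.
3) x5 + x6 = 21; 21 mod 3 = 0, not 2 — violated.
4) values 2, 19, 8, 3 are pairwise distinct — OK.
5) 5x6 − 4x5 = 5(2) − 4(19) = -66 — OK.
6) x2=8, x8=2, x5=19; 1 of them equals 2 — OK.
7) x5 = 19 ≠ 18, but x1 = 3 = 3 (second disjunct) — OK.
8) x2 = 8 = 8 (first disjunct) — OK.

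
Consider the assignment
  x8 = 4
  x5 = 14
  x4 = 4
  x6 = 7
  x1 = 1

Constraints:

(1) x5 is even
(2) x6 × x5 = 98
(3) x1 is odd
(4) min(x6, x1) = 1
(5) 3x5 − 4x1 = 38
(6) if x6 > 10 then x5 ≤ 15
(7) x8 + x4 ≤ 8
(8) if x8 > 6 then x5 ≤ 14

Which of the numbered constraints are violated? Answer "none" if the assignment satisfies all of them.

All constraints are satisfied.

(1) x5 = 14 is even — OK.
(2) x6 × x5 = 7 × 14 = 98 — OK.
(3) x1 = 1 is odd — OK.
(4) min(7, 1) = 1 — OK.
(5) 3x5 − 4x1 = 3(14) − 4(1) = 38 — OK.
(6) x6 = 7, not > 10; antecedent false, conditional vacuously true — OK.
(7) x8 + x4 = 4 + 4 = 8; 8 ≤ 8 — OK.
(8) x8 = 4, not > 6; antecedent false, conditional vacuously true — OK.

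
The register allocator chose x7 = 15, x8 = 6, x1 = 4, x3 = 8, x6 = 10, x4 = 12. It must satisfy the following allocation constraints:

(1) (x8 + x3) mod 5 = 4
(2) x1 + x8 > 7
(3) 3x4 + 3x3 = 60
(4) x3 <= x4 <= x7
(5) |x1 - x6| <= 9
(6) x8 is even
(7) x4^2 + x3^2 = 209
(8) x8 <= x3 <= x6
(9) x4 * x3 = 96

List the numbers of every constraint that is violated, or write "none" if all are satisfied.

No — constraint 7 is not satisfied.

(1) x8 + x3 = 14; 14 mod 5 = 4  holds
(2) x1 + x8 = 4 + 6 = 10; 10 > 7  holds
(3) 3x4 + 3x3 = 3(12) + 3(8) = 60  holds
(4) values 8 <= 12 <= 15  holds
(5) |4 - 10| = 6; 6 ≤ 9  holds
(6) x8 = 6 is even  holds
(7) x4^2 + x3^2 = 12^2 + 8^2 = 144 + 64 = 208, not 209  fails
(8) values 6 <= 8 <= 10  holds
(9) x4 * x3 = 12 * 8 = 96  holds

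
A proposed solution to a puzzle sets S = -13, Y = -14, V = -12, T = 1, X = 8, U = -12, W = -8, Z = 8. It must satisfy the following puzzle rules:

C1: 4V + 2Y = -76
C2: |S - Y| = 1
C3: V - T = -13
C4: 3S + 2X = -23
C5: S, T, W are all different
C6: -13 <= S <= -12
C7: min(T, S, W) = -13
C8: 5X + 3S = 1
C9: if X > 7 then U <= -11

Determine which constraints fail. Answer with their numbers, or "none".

C1: 4V + 2Y = 4(-12) + 2(-14) = -76  true
C2: |-13 - (-14)| = 1  true
C3: V - T = -12 - 1 = -13  true
C4: 3S + 2X = 3(-13) + 2(8) = -23  true
C5: values -13, 1, -8 are pairwise distinct  true
C6: S = -13 lies in [-13, -12]  true
C7: min(1, -13, -8) = -13  true
C8: 5X + 3S = 5(8) + 3(-13) = 1  true
C9: X = 8 > 7, so we need U ≤ -11; U = -12 ≤ -11  true

No violations.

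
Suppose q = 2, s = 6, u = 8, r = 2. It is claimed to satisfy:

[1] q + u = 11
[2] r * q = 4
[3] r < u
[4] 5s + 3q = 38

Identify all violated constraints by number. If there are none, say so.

Constraints 1 and 4 do not hold.

[1] q + u = 2 + 8 = 10, not 11 — violated.
[2] r * q = 2 * 2 = 4 — satisfied.
[3] r = 2, u = 8; 2 < 8 — satisfied.
[4] 5s + 3q = 5(6) + 3(2) = 36, not 38 — violated.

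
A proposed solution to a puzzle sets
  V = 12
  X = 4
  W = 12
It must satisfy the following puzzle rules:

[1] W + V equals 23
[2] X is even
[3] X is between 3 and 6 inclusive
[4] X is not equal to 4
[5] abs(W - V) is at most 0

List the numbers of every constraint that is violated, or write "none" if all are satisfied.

[1] W + V = 12 + 12 = 24, not 23  no
[2] X = 4 is even  yes
[3] X = 4 lies in [3, 6]  yes
[4] X = 4, but 4 is required to differ  no
[5] abs(12 - 12) = 0; 0 ≤ 0  yes

Constraints 1 and 4 do not hold.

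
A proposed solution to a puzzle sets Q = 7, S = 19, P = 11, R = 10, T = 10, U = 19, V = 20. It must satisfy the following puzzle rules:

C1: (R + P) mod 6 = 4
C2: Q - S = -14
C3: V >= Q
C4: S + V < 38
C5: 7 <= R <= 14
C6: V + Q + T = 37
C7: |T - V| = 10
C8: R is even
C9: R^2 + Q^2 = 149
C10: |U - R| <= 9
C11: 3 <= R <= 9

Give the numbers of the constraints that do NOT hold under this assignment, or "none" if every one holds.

C1: R + P = 21; 21 mod 6 = 3, not 4 — fails.
C2: Q - S = 7 - 19 = -12, not -14 — fails.
C3: V = 20, Q = 7; 20 ≥ 7 — holds.
C4: S + V = 19 + 20 = 39; 39 ≥ 38, bound 38 not met — fails.
C5: R = 10 lies in [7, 14] — holds.
C6: V + Q + T = 20 + 7 + 10 = 37 — holds.
C7: |10 - 20| = 10 — holds.
C8: R = 10 is even — holds.
C9: R^2 + Q^2 = 10^2 + 7^2 = 100 + 49 = 149 — holds.
C10: |19 - 10| = 9; 9 ≤ 9 — holds.
C11: R = 10 is outside [3, 9] — fails.

No — constraints 1, 2, 4, 11 are not satisfied.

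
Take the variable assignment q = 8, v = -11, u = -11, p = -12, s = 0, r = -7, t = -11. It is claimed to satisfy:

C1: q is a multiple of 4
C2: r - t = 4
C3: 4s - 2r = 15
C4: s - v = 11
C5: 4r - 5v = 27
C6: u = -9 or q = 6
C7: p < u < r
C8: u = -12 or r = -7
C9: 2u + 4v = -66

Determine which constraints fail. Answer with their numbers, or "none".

Constraints 3 and 6 are violated.

C1: 8 / 4 = 2, so 4 divides 8  ✓
C2: r - t = -7 - (-11) = 4  ✓
C3: 4s - 2r = 4(0) - 2(-7) = 14, not 15  ✗
C4: s - v = 0 - (-11) = 11  ✓
C5: 4r - 5v = 4(-7) - 5(-11) = 27  ✓
C6: u = -11 ≠ -9 and q = 8 ≠ 6; both disjuncts false  ✗
C7: values -12 < -11 < -7  ✓
C8: u = -11 ≠ -12, but r = -7 = -7 (second disjunct)  ✓
C9: 2u + 4v = 2(-11) + 4(-11) = -66  ✓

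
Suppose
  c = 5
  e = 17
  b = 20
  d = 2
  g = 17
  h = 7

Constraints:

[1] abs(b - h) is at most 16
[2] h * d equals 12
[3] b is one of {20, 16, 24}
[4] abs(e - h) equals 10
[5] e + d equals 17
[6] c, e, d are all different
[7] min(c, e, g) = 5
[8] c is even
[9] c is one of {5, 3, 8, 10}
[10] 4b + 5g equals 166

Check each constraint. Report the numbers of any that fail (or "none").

[1] abs(20 - 7) = 13; 13 ≤ 16  ✓
[2] h * d = 7 * 2 = 14, not 12  ✗
[3] b = 20 is in {20, 16, 24}  ✓
[4] abs(17 - 7) = 10  ✓
[5] e + d = 17 + 2 = 19, not 17  ✗
[6] values 5, 17, 2 are pairwise distinct  ✓
[7] min(5, 17, 17) = 5  ✓
[8] c = 5 is odd  ✗
[9] c = 5 is in {5, 3, 8, 10}  ✓
[10] 4b + 5g = 4(20) + 5(17) = 165, not 166  ✗

No — constraints 2, 5, 8, 10 are not satisfied.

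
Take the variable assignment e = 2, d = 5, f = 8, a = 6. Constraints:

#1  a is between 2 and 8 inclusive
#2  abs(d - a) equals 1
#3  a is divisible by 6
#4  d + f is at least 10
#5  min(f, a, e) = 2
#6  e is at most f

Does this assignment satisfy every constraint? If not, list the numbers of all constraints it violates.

#1 a = 6 lies in [2, 8] — holds.
#2 abs(5 - 6) = 1 — holds.
#3 6 / 6 = 1, so 6 divides 6 — holds.
#4 d + f = 5 + 8 = 13; 13 ≥ 10 — holds.
#5 min(8, 6, 2) = 2 — holds.
#6 e = 2, f = 8; 2 ≤ 8 — holds.

Yes — all constraints hold.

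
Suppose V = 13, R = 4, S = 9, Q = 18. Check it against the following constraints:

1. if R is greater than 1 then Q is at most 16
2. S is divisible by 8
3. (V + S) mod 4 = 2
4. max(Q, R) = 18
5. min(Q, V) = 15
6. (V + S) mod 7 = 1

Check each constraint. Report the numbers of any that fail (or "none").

No — constraints 1, 2, 5 are not satisfied.

1. R = 4 > 1, so we need Q ≤ 16; but Q = 18 > 16 — violated.
2. 9 = 8*1 + 1, so 8 does not divide 9 — violated.
3. V + S = 22; 22 mod 4 = 2 — satisfied.
4. max(18, 4) = 18 — satisfied.
5. min(18, 13) = 13, not 15 — violated.
6. V + S = 22; 22 mod 7 = 1 — satisfied.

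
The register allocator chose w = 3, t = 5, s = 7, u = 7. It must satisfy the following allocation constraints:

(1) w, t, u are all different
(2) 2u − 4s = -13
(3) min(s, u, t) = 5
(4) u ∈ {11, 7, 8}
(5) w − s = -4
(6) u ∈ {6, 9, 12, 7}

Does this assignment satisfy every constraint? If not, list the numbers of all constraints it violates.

(1) values 3, 5, 7 are pairwise distinct — satisfied.
(2) 2u − 4s = 2(7) − 4(7) = -14, not -13 — violated.
(3) min(7, 7, 5) = 5 — satisfied.
(4) u = 7 is in {11, 7, 8} — satisfied.
(5) w − s = 3 − 7 = -4 — satisfied.
(6) u = 7 is in {6, 9, 12, 7} — satisfied.

No — constraint 2 is not satisfied.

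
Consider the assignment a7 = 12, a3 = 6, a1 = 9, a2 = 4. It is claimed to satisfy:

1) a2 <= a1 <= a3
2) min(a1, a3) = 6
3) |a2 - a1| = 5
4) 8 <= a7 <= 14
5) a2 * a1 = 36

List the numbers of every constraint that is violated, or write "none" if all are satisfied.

1) values 4, 9, 6; a1 = 9 is not <= a3 = 6  ✘
2) min(9, 6) = 6  ✔
3) |4 - 9| = 5  ✔
4) a7 = 12 lies in [8, 14]  ✔
5) a2 * a1 = 4 * 9 = 36  ✔

No — constraint 1 is not satisfied.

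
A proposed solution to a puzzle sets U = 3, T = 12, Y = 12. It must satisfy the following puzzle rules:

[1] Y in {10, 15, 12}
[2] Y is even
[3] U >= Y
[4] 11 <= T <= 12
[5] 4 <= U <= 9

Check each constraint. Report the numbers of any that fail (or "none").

Constraints 3 and 5 do not hold.

[1] Y = 12 is in {10, 15, 12} — holds.
[2] Y = 12 is even — holds.
[3] U = 3, Y = 12; 3 < 12 (want ≥) — fails.
[4] T = 12 lies in [11, 12] — holds.
[5] U = 3 is outside [4, 9] — fails.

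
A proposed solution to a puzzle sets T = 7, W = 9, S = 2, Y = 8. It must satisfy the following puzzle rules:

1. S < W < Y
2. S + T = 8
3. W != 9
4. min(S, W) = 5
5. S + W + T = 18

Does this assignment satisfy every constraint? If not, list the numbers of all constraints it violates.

Constraints 1, 2, 3, 4 do not hold.

1. values 2, 9, 8; W = 9 is not < Y = 8 — does not hold.
2. S + T = 2 + 7 = 9, not 8 — does not hold.
3. W = 9, but 9 is required to differ — does not hold.
4. min(2, 9) = 2, not 5 — does not hold.
5. S + W + T = 2 + 9 + 7 = 18 — holds.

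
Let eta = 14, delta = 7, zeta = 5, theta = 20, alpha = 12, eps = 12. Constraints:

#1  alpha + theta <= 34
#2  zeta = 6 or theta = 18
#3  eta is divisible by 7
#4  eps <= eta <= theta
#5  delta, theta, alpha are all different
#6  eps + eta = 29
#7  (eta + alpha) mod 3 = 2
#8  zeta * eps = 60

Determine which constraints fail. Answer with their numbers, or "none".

#1 alpha + theta = 12 + 20 = 32; 32 ≤ 34  yes
#2 zeta = 5 ≠ 6 and theta = 20 ≠ 18; both disjuncts false  no
#3 14 / 7 = 2, so 7 divides 14  yes
#4 values 12 <= 14 <= 20  yes
#5 values 7, 20, 12 are pairwise distinct  yes
#6 eps + eta = 12 + 14 = 26, not 29  no
#7 eta + alpha = 26; 26 mod 3 = 2  yes
#8 zeta * eps = 5 * 12 = 60  yes

Constraints 2, 6 are violated.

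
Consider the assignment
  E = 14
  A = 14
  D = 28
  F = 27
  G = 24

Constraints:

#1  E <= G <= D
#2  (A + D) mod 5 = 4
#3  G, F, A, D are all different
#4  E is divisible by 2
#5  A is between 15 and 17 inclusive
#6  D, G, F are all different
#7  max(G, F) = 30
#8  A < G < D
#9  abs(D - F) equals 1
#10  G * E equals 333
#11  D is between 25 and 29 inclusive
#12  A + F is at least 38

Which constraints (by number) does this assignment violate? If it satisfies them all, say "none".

No — constraints 2, 5, 7, 10 are not satisfied.

#1 values 14 <= 24 <= 28 — OK.
#2 A + D = 42; 42 mod 5 = 2, not 4 — violated.
#3 values 24, 27, 14, 28 are pairwise distinct — OK.
#4 14 / 2 = 7, so 2 divides 14 — OK.
#5 A = 14 is outside [15, 17] — violated.
#6 values 28, 24, 27 are pairwise distinct — OK.
#7 max(24, 27) = 27, not 30 — violated.
#8 values 14 < 24 < 28 — OK.
#9 abs(28 - 27) = 1 — OK.
#10 G * E = 24 * 14 = 336, not 333 — violated.
#11 D = 28 lies in [25, 29] — OK.
#12 A + F = 14 + 27 = 41; 41 ≥ 38 — OK.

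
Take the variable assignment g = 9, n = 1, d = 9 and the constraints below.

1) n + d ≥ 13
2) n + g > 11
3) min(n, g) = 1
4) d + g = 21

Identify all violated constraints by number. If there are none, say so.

Constraints 1, 2, and 4 do not hold.

1) n + d = 1 + 9 = 10; 10 < 13, bound 13 not met — violated.
2) n + g = 1 + 9 = 10; 10 ≤ 11, bound 11 not met — violated.
3) min(1, 9) = 1 — OK.
4) d + g = 9 + 9 = 18, not 21 — violated.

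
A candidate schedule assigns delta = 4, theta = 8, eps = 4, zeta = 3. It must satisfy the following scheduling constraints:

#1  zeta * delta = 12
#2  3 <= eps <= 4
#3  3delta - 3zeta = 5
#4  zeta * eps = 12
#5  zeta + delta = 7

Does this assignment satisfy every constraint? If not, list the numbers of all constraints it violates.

Violated: 3.

#1 zeta * delta = 3 * 4 = 12 — satisfied.
#2 eps = 4 lies in [3, 4] — satisfied.
#3 3delta - 3zeta = 3(4) - 3(3) = 3, not 5 — violated.
#4 zeta * eps = 3 * 4 = 12 — satisfied.
#5 zeta + delta = 3 + 4 = 7 — satisfied.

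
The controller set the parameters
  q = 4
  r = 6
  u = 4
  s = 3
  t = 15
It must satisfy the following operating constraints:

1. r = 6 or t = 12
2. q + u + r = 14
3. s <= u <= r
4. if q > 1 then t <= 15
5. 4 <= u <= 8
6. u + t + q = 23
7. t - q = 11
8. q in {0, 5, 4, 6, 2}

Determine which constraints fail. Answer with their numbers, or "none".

1. r = 6 = 6 (first disjunct) — OK.
2. q + u + r = 4 + 4 + 6 = 14 — OK.
3. values 3 <= 4 <= 6 — OK.
4. q = 4 > 1, so we need t ≤ 15; t = 15 ≤ 15 — OK.
5. u = 4 lies in [4, 8] — OK.
6. u + t + q = 4 + 15 + 4 = 23 — OK.
7. t - q = 15 - 4 = 11 — OK.
8. q = 4 is in {0, 5, 4, 6, 2} — OK.

None — every constraint holds.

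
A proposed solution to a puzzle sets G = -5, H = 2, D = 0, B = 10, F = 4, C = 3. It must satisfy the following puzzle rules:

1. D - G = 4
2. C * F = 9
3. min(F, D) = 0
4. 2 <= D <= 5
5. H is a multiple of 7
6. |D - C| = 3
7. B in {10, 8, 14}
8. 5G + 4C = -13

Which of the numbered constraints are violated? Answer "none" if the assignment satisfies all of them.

1. D - G = 0 - (-5) = 5, not 4  ✗
2. C * F = 3 * 4 = 12, not 9  ✗
3. min(4, 0) = 0  ✓
4. D = 0 is outside [2, 5]  ✗
5. 2 = 7*0 + 2, so 7 does not divide 2  ✗
6. |0 - 3| = 3  ✓
7. B = 10 is in {10, 8, 14}  ✓
8. 5G + 4C = 5(-5) + 4(3) = -13  ✓

No — constraints 1, 2, 4, and 5 are not satisfied.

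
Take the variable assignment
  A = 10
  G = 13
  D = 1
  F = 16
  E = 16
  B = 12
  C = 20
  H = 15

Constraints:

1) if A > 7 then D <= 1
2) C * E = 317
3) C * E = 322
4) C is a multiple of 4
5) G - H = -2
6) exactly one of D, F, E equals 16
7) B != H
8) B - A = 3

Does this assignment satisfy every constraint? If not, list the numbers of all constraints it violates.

1) A = 10 > 7, so we need D ≤ 1; D = 1 ≤ 1  ✓
2) C * E = 20 * 16 = 320, not 317  ✗
3) C * E = 20 * 16 = 320, not 322  ✗
4) 20 / 4 = 5, so 4 divides 20  ✓
5) G - H = 13 - 15 = -2  ✓
6) D=1, F=16, E=16; 2 of them equal 16, not exactly one  ✗
7) B = 12, H = 15; distinct  ✓
8) B - A = 12 - 10 = 2, not 3  ✗

Violated: 2, 3, 6, 8.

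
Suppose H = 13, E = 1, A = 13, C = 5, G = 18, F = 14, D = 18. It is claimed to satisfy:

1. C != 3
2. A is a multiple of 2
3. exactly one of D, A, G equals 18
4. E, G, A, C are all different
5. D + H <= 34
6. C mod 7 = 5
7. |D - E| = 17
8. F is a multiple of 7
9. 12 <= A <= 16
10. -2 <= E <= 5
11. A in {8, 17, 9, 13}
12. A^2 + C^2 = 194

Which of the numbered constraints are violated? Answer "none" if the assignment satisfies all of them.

Constraints 2 and 3 are violated.

1. C = 5, and 5 ≠ 3 — holds.
2. 13 = 2*6 + 1, so 2 does not divide 13 — fails.
3. D=18, A=13, G=18; 2 of them equal 18, not exactly one — fails.
4. values 1, 18, 13, 5 are pairwise distinct — holds.
5. D + H = 18 + 13 = 31; 31 ≤ 34 — holds.
6. 5 mod 7 = 5 — holds.
7. |18 - 1| = 17 — holds.
8. 14 / 7 = 2, so 7 divides 14 — holds.
9. A = 13 lies in [12, 16] — holds.
10. E = 1 lies in [-2, 5] — holds.
11. A = 13 is in {8, 17, 9, 13} — holds.
12. A^2 + C^2 = 13^2 + 5^2 = 169 + 25 = 194 — holds.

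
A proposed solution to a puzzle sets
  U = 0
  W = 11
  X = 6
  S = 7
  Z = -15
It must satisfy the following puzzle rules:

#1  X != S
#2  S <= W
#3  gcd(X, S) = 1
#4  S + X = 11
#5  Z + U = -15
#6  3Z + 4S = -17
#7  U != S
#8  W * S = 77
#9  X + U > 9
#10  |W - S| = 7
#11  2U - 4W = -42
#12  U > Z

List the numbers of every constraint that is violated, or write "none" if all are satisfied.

#1 X = 6, S = 7; distinct  ✔
#2 S = 7, W = 11; 7 ≤ 11  ✔
#3 gcd(6, 7) = 1  ✔
#4 S + X = 7 + 6 = 13, not 11  ✘
#5 Z + U = -15 + 0 = -15  ✔
#6 3Z + 4S = 3(-15) + 4(7) = -17  ✔
#7 U = 0, S = 7; distinct  ✔
#8 W * S = 11 * 7 = 77  ✔
#9 X + U = 6 + 0 = 6; 6 ≤ 9, bound 9 not met  ✘
#10 |11 - 7| = 4, not 7  ✘
#11 2U - 4W = 2(0) - 4(11) = -44, not -42  ✘
#12 U = 0, Z = -15; 0 > -15  ✔

Constraints 4, 9, 10, 11 are violated.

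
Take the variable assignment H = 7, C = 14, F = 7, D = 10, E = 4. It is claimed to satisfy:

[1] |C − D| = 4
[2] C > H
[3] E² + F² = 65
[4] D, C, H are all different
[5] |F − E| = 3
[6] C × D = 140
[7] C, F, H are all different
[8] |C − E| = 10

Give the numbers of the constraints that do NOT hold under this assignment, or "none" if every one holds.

[1] |14 − 10| = 4 — OK.
[2] C = 14, H = 7; 14 > 7 — OK.
[3] E² + F² = 4² + 7² = 16 + 49 = 65 — OK.
[4] values 10, 14, 7 are pairwise distinct — OK.
[5] |7 − 4| = 3 — OK.
[6] C × D = 14 × 10 = 140 — OK.
[7] F = H = 7, not all different — violated.
[8] |14 − 4| = 10 — OK.

Constraint 7 is violated.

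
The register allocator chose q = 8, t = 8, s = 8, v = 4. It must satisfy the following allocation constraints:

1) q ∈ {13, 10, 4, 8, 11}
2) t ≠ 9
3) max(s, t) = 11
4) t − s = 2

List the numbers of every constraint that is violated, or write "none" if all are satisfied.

No — constraints 3 and 4 are not satisfied.

1) q = 8 is in {13, 10, 4, 8, 11} — holds.
2) t = 8, and 8 ≠ 9 — holds.
3) max(8, 8) = 8, not 11 — fails.
4) t − s = 8 − 8 = 0, not 2 — fails.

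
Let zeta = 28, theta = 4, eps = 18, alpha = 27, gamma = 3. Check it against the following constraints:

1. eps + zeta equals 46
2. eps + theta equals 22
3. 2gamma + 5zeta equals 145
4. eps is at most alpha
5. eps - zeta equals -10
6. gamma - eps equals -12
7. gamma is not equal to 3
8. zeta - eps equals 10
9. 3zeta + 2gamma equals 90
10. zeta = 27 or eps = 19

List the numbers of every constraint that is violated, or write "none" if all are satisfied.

The assignment fails constraints 3, 6, 7, 10.

1. eps + zeta = 18 + 28 = 46  yes
2. eps + theta = 18 + 4 = 22  yes
3. 2gamma + 5zeta = 2(3) + 5(28) = 146, not 145  no
4. eps = 18, alpha = 27; 18 ≤ 27  yes
5. eps - zeta = 18 - 28 = -10  yes
6. gamma - eps = 3 - 18 = -15, not -12  no
7. gamma = 3, but 3 is required to differ  no
8. zeta - eps = 28 - 18 = 10  yes
9. 3zeta + 2gamma = 3(28) + 2(3) = 90  yes
10. zeta = 28 ≠ 27 and eps = 18 ≠ 19; both disjuncts false  no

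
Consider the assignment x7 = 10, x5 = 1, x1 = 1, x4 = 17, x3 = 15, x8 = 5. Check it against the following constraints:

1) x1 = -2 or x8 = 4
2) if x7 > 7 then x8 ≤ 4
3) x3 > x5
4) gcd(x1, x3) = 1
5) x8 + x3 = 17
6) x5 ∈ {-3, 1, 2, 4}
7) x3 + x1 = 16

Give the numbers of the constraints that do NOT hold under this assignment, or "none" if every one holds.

1) x1 = 1 ≠ -2 and x8 = 5 ≠ 4; both disjuncts false — violated.
2) x7 = 10 > 7, so we need x8 ≤ 4; but x8 = 5 > 4 — violated.
3) x3 = 15, x5 = 1; 15 > 1 — satisfied.
4) gcd(1, 15) = 1 — satisfied.
5) x8 + x3 = 5 + 15 = 20, not 17 — violated.
6) x5 = 1 is in {-3, 1, 2, 4} — satisfied.
7) x3 + x1 = 15 + 1 = 16 — satisfied.

Violated: 1, 2, and 5.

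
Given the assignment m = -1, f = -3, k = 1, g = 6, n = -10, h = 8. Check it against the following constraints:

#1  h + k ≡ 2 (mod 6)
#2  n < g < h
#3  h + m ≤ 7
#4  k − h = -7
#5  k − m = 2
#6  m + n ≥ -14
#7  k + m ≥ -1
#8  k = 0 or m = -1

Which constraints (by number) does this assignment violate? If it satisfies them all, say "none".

#1 h + k = 9; 9 mod 6 = 3, not 2  fails
#2 values -10 < 6 < 8  holds
#3 h + m = 8 + (-1) = 7; 7 ≤ 7  holds
#4 k − h = 1 − 8 = -7  holds
#5 k − m = 1 − (-1) = 2  holds
#6 m + n = -1 + (-10) = -11; -11 ≥ -14  holds
#7 k + m = 1 + (-1) = 0; 0 ≥ -1  holds
#8 k = 1 ≠ 0, but m = -1 = -1 (second disjunct)  holds

The assignment fails constraint 1.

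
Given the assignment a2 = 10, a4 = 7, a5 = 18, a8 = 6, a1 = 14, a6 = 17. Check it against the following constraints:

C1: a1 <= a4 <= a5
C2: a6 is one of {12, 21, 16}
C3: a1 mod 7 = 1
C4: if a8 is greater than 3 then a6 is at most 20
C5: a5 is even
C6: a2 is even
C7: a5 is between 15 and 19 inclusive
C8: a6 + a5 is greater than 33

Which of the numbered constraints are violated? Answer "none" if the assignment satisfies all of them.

C1: values 14, 7, 18; a1 = 14 is not <= a4 = 7  false
C2: a6 = 17 is not in {12, 21, 16}  false
C3: 14 mod 7 = 0, not 1  false
C4: a8 = 6 > 3, so we need a6 ≤ 20; a6 = 17 ≤ 20  true
C5: a5 = 18 is even  true
C6: a2 = 10 is even  true
C7: a5 = 18 lies in [15, 19]  true
C8: a6 + a5 = 17 + 18 = 35; 35 > 33  true

No — constraints 1, 2, and 3 are not satisfied.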